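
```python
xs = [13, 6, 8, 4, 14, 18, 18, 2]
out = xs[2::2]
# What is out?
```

xs has length 8. The slice xs[2::2] selects indices [2, 4, 6] (2->8, 4->14, 6->18), giving [8, 14, 18].

[8, 14, 18]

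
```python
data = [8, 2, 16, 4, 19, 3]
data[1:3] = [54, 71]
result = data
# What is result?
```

data starts as [8, 2, 16, 4, 19, 3] (length 6). The slice data[1:3] covers indices [1, 2] with values [2, 16]. Replacing that slice with [54, 71] (same length) produces [8, 54, 71, 4, 19, 3].

[8, 54, 71, 4, 19, 3]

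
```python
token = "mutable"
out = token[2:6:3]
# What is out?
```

token has length 7. The slice token[2:6:3] selects indices [2, 5] (2->'t', 5->'l'), giving 'tl'.

'tl'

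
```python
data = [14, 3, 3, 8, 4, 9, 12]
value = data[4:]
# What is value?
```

data has length 7. The slice data[4:] selects indices [4, 5, 6] (4->4, 5->9, 6->12), giving [4, 9, 12].

[4, 9, 12]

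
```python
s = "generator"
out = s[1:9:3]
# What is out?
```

s has length 9. The slice s[1:9:3] selects indices [1, 4, 7] (1->'e', 4->'r', 7->'o'), giving 'ero'.

'ero'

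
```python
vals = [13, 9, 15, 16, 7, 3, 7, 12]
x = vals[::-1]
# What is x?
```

vals has length 8. The slice vals[::-1] selects indices [7, 6, 5, 4, 3, 2, 1, 0] (7->12, 6->7, 5->3, 4->7, 3->16, 2->15, 1->9, 0->13), giving [12, 7, 3, 7, 16, 15, 9, 13].

[12, 7, 3, 7, 16, 15, 9, 13]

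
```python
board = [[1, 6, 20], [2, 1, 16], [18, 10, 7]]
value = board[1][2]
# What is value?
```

board[1] = [2, 1, 16]. Taking column 2 of that row yields 16.

16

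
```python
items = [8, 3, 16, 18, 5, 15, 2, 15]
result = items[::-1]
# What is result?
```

items has length 8. The slice items[::-1] selects indices [7, 6, 5, 4, 3, 2, 1, 0] (7->15, 6->2, 5->15, 4->5, 3->18, 2->16, 1->3, 0->8), giving [15, 2, 15, 5, 18, 16, 3, 8].

[15, 2, 15, 5, 18, 16, 3, 8]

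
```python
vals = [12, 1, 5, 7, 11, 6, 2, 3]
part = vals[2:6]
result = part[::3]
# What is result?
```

vals has length 8. The slice vals[2:6] selects indices [2, 3, 4, 5] (2->5, 3->7, 4->11, 5->6), giving [5, 7, 11, 6]. So part = [5, 7, 11, 6]. part has length 4. The slice part[::3] selects indices [0, 3] (0->5, 3->6), giving [5, 6].

[5, 6]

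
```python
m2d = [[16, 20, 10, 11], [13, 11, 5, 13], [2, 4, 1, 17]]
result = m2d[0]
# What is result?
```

m2d has 3 rows. Row 0 is [16, 20, 10, 11].

[16, 20, 10, 11]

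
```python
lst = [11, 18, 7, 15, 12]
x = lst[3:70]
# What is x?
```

lst has length 5. The slice lst[3:70] selects indices [3, 4] (3->15, 4->12), giving [15, 12].

[15, 12]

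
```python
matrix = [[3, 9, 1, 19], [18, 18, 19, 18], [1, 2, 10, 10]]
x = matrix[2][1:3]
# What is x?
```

matrix[2] = [1, 2, 10, 10]. matrix[2] has length 4. The slice matrix[2][1:3] selects indices [1, 2] (1->2, 2->10), giving [2, 10].

[2, 10]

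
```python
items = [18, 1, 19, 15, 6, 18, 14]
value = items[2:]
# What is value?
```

items has length 7. The slice items[2:] selects indices [2, 3, 4, 5, 6] (2->19, 3->15, 4->6, 5->18, 6->14), giving [19, 15, 6, 18, 14].

[19, 15, 6, 18, 14]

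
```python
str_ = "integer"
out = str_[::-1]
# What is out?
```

str_ has length 7. The slice str_[::-1] selects indices [6, 5, 4, 3, 2, 1, 0] (6->'r', 5->'e', 4->'g', 3->'e', 2->'t', 1->'n', 0->'i'), giving 'regetni'.

'regetni'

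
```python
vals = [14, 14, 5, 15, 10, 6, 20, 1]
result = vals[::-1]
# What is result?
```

vals has length 8. The slice vals[::-1] selects indices [7, 6, 5, 4, 3, 2, 1, 0] (7->1, 6->20, 5->6, 4->10, 3->15, 2->5, 1->14, 0->14), giving [1, 20, 6, 10, 15, 5, 14, 14].

[1, 20, 6, 10, 15, 5, 14, 14]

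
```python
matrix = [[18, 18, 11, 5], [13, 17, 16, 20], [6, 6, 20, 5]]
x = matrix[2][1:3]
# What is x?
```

matrix[2] = [6, 6, 20, 5]. matrix[2] has length 4. The slice matrix[2][1:3] selects indices [1, 2] (1->6, 2->20), giving [6, 20].

[6, 20]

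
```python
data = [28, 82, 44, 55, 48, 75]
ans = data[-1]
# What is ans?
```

data has length 6. Negative index -1 maps to positive index 6 + (-1) = 5. data[5] = 75.

75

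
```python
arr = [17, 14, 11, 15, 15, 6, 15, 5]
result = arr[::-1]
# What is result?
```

arr has length 8. The slice arr[::-1] selects indices [7, 6, 5, 4, 3, 2, 1, 0] (7->5, 6->15, 5->6, 4->15, 3->15, 2->11, 1->14, 0->17), giving [5, 15, 6, 15, 15, 11, 14, 17].

[5, 15, 6, 15, 15, 11, 14, 17]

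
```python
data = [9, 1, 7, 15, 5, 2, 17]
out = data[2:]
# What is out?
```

data has length 7. The slice data[2:] selects indices [2, 3, 4, 5, 6] (2->7, 3->15, 4->5, 5->2, 6->17), giving [7, 15, 5, 2, 17].

[7, 15, 5, 2, 17]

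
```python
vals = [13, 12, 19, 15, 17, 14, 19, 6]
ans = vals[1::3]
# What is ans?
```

vals has length 8. The slice vals[1::3] selects indices [1, 4, 7] (1->12, 4->17, 7->6), giving [12, 17, 6].

[12, 17, 6]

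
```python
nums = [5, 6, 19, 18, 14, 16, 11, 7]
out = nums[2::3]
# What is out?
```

nums has length 8. The slice nums[2::3] selects indices [2, 5] (2->19, 5->16), giving [19, 16].

[19, 16]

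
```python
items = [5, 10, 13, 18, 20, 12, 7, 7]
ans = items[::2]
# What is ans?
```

items has length 8. The slice items[::2] selects indices [0, 2, 4, 6] (0->5, 2->13, 4->20, 6->7), giving [5, 13, 20, 7].

[5, 13, 20, 7]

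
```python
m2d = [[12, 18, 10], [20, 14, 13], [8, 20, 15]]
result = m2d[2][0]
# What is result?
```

m2d[2] = [8, 20, 15]. Taking column 0 of that row yields 8.

8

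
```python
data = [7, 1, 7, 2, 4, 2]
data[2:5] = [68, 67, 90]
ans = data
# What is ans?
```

data starts as [7, 1, 7, 2, 4, 2] (length 6). The slice data[2:5] covers indices [2, 3, 4] with values [7, 2, 4]. Replacing that slice with [68, 67, 90] (same length) produces [7, 1, 68, 67, 90, 2].

[7, 1, 68, 67, 90, 2]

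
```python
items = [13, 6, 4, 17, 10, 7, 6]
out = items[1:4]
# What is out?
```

items has length 7. The slice items[1:4] selects indices [1, 2, 3] (1->6, 2->4, 3->17), giving [6, 4, 17].

[6, 4, 17]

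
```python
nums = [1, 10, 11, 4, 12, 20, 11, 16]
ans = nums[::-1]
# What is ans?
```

nums has length 8. The slice nums[::-1] selects indices [7, 6, 5, 4, 3, 2, 1, 0] (7->16, 6->11, 5->20, 4->12, 3->4, 2->11, 1->10, 0->1), giving [16, 11, 20, 12, 4, 11, 10, 1].

[16, 11, 20, 12, 4, 11, 10, 1]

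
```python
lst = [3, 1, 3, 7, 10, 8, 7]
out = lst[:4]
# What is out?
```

lst has length 7. The slice lst[:4] selects indices [0, 1, 2, 3] (0->3, 1->1, 2->3, 3->7), giving [3, 1, 3, 7].

[3, 1, 3, 7]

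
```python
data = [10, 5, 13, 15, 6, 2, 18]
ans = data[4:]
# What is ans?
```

data has length 7. The slice data[4:] selects indices [4, 5, 6] (4->6, 5->2, 6->18), giving [6, 2, 18].

[6, 2, 18]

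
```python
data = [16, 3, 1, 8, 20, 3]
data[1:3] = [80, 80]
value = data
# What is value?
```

data starts as [16, 3, 1, 8, 20, 3] (length 6). The slice data[1:3] covers indices [1, 2] with values [3, 1]. Replacing that slice with [80, 80] (same length) produces [16, 80, 80, 8, 20, 3].

[16, 80, 80, 8, 20, 3]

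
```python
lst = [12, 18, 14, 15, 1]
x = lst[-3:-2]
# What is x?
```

lst has length 5. The slice lst[-3:-2] selects indices [2] (2->14), giving [14].

[14]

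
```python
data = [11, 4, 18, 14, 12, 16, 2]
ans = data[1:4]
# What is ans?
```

data has length 7. The slice data[1:4] selects indices [1, 2, 3] (1->4, 2->18, 3->14), giving [4, 18, 14].

[4, 18, 14]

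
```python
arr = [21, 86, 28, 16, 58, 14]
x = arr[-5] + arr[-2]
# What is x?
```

arr has length 6. Negative index -5 maps to positive index 6 + (-5) = 1. arr[1] = 86.
arr has length 6. Negative index -2 maps to positive index 6 + (-2) = 4. arr[4] = 58.
Sum: 86 + 58 = 144.

144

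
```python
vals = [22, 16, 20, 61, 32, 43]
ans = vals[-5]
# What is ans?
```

vals has length 6. Negative index -5 maps to positive index 6 + (-5) = 1. vals[1] = 16.

16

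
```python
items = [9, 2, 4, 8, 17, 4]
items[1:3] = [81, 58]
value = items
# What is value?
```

items starts as [9, 2, 4, 8, 17, 4] (length 6). The slice items[1:3] covers indices [1, 2] with values [2, 4]. Replacing that slice with [81, 58] (same length) produces [9, 81, 58, 8, 17, 4].

[9, 81, 58, 8, 17, 4]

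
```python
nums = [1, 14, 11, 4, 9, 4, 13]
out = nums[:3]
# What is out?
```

nums has length 7. The slice nums[:3] selects indices [0, 1, 2] (0->1, 1->14, 2->11), giving [1, 14, 11].

[1, 14, 11]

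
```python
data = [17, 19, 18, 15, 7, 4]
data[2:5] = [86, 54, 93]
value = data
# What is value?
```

data starts as [17, 19, 18, 15, 7, 4] (length 6). The slice data[2:5] covers indices [2, 3, 4] with values [18, 15, 7]. Replacing that slice with [86, 54, 93] (same length) produces [17, 19, 86, 54, 93, 4].

[17, 19, 86, 54, 93, 4]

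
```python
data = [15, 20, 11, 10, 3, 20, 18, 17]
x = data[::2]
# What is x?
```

data has length 8. The slice data[::2] selects indices [0, 2, 4, 6] (0->15, 2->11, 4->3, 6->18), giving [15, 11, 3, 18].

[15, 11, 3, 18]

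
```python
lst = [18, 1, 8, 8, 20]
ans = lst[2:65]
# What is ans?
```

lst has length 5. The slice lst[2:65] selects indices [2, 3, 4] (2->8, 3->8, 4->20), giving [8, 8, 20].

[8, 8, 20]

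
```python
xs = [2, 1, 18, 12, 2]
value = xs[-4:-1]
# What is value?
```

xs has length 5. The slice xs[-4:-1] selects indices [1, 2, 3] (1->1, 2->18, 3->12), giving [1, 18, 12].

[1, 18, 12]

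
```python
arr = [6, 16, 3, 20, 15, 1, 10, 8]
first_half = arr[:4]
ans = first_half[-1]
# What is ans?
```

arr has length 8. The slice arr[:4] selects indices [0, 1, 2, 3] (0->6, 1->16, 2->3, 3->20), giving [6, 16, 3, 20]. So first_half = [6, 16, 3, 20]. Then first_half[-1] = 20.

20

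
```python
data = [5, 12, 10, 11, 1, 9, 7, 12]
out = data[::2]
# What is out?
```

data has length 8. The slice data[::2] selects indices [0, 2, 4, 6] (0->5, 2->10, 4->1, 6->7), giving [5, 10, 1, 7].

[5, 10, 1, 7]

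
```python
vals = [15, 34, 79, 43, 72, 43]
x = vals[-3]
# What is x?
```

vals has length 6. Negative index -3 maps to positive index 6 + (-3) = 3. vals[3] = 43.

43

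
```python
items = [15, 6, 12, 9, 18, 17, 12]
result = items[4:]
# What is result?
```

items has length 7. The slice items[4:] selects indices [4, 5, 6] (4->18, 5->17, 6->12), giving [18, 17, 12].

[18, 17, 12]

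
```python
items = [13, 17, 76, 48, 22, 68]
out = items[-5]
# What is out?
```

items has length 6. Negative index -5 maps to positive index 6 + (-5) = 1. items[1] = 17.

17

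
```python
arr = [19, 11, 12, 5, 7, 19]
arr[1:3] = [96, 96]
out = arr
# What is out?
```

arr starts as [19, 11, 12, 5, 7, 19] (length 6). The slice arr[1:3] covers indices [1, 2] with values [11, 12]. Replacing that slice with [96, 96] (same length) produces [19, 96, 96, 5, 7, 19].

[19, 96, 96, 5, 7, 19]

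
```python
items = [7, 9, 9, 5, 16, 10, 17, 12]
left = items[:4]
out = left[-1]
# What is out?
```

items has length 8. The slice items[:4] selects indices [0, 1, 2, 3] (0->7, 1->9, 2->9, 3->5), giving [7, 9, 9, 5]. So left = [7, 9, 9, 5]. Then left[-1] = 5.

5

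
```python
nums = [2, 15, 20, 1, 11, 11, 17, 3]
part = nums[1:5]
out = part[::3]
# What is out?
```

nums has length 8. The slice nums[1:5] selects indices [1, 2, 3, 4] (1->15, 2->20, 3->1, 4->11), giving [15, 20, 1, 11]. So part = [15, 20, 1, 11]. part has length 4. The slice part[::3] selects indices [0, 3] (0->15, 3->11), giving [15, 11].

[15, 11]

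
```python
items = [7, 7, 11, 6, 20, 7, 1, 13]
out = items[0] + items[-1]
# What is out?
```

items has length 8. items[0] = 7.
items has length 8. Negative index -1 maps to positive index 8 + (-1) = 7. items[7] = 13.
Sum: 7 + 13 = 20.

20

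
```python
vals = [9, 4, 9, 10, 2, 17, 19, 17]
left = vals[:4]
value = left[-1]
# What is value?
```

vals has length 8. The slice vals[:4] selects indices [0, 1, 2, 3] (0->9, 1->4, 2->9, 3->10), giving [9, 4, 9, 10]. So left = [9, 4, 9, 10]. Then left[-1] = 10.

10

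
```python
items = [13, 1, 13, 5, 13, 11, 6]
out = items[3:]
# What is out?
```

items has length 7. The slice items[3:] selects indices [3, 4, 5, 6] (3->5, 4->13, 5->11, 6->6), giving [5, 13, 11, 6].

[5, 13, 11, 6]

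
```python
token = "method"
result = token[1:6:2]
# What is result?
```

token has length 6. The slice token[1:6:2] selects indices [1, 3, 5] (1->'e', 3->'h', 5->'d'), giving 'ehd'.

'ehd'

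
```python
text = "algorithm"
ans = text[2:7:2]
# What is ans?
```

text has length 9. The slice text[2:7:2] selects indices [2, 4, 6] (2->'g', 4->'r', 6->'t'), giving 'grt'.

'grt'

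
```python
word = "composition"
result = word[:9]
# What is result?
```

word has length 11. The slice word[:9] selects indices [0, 1, 2, 3, 4, 5, 6, 7, 8] (0->'c', 1->'o', 2->'m', 3->'p', 4->'o', 5->'s', 6->'i', 7->'t', 8->'i'), giving 'compositi'.

'compositi'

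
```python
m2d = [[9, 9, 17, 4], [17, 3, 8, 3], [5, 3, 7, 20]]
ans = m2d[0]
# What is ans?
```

m2d has 3 rows. Row 0 is [9, 9, 17, 4].

[9, 9, 17, 4]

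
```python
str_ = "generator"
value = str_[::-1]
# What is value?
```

str_ has length 9. The slice str_[::-1] selects indices [8, 7, 6, 5, 4, 3, 2, 1, 0] (8->'r', 7->'o', 6->'t', 5->'a', 4->'r', 3->'e', 2->'n', 1->'e', 0->'g'), giving 'rotareneg'.

'rotareneg'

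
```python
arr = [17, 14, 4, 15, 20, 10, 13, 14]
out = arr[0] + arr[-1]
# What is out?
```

arr has length 8. arr[0] = 17.
arr has length 8. Negative index -1 maps to positive index 8 + (-1) = 7. arr[7] = 14.
Sum: 17 + 14 = 31.

31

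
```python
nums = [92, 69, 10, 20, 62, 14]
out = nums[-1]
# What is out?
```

nums has length 6. Negative index -1 maps to positive index 6 + (-1) = 5. nums[5] = 14.

14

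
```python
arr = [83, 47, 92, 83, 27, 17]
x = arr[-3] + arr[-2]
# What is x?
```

arr has length 6. Negative index -3 maps to positive index 6 + (-3) = 3. arr[3] = 83.
arr has length 6. Negative index -2 maps to positive index 6 + (-2) = 4. arr[4] = 27.
Sum: 83 + 27 = 110.

110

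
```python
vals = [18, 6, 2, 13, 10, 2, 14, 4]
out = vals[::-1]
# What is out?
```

vals has length 8. The slice vals[::-1] selects indices [7, 6, 5, 4, 3, 2, 1, 0] (7->4, 6->14, 5->2, 4->10, 3->13, 2->2, 1->6, 0->18), giving [4, 14, 2, 10, 13, 2, 6, 18].

[4, 14, 2, 10, 13, 2, 6, 18]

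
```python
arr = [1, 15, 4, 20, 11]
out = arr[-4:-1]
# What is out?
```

arr has length 5. The slice arr[-4:-1] selects indices [1, 2, 3] (1->15, 2->4, 3->20), giving [15, 4, 20].

[15, 4, 20]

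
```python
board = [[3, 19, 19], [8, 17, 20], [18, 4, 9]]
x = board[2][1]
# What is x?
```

board[2] = [18, 4, 9]. Taking column 1 of that row yields 4.

4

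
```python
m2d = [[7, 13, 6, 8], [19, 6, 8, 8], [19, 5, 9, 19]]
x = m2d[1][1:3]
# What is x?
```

m2d[1] = [19, 6, 8, 8]. m2d[1] has length 4. The slice m2d[1][1:3] selects indices [1, 2] (1->6, 2->8), giving [6, 8].

[6, 8]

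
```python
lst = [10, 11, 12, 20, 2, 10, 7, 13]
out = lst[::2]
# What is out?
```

lst has length 8. The slice lst[::2] selects indices [0, 2, 4, 6] (0->10, 2->12, 4->2, 6->7), giving [10, 12, 2, 7].

[10, 12, 2, 7]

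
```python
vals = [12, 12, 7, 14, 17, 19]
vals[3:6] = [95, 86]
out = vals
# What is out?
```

vals starts as [12, 12, 7, 14, 17, 19] (length 6). The slice vals[3:6] covers indices [3, 4, 5] with values [14, 17, 19]. Replacing that slice with [95, 86] (different length) produces [12, 12, 7, 95, 86].

[12, 12, 7, 95, 86]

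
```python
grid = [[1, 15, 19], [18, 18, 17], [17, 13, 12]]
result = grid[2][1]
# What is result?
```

grid[2] = [17, 13, 12]. Taking column 1 of that row yields 13.

13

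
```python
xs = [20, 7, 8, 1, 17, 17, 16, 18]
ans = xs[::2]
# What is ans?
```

xs has length 8. The slice xs[::2] selects indices [0, 2, 4, 6] (0->20, 2->8, 4->17, 6->16), giving [20, 8, 17, 16].

[20, 8, 17, 16]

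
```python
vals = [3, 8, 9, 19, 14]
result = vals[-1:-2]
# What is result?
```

vals has length 5. The slice vals[-1:-2] resolves to an empty index range, so the result is [].

[]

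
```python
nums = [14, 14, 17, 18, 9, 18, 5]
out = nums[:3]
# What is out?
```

nums has length 7. The slice nums[:3] selects indices [0, 1, 2] (0->14, 1->14, 2->17), giving [14, 14, 17].

[14, 14, 17]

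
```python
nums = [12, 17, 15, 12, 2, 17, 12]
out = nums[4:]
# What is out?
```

nums has length 7. The slice nums[4:] selects indices [4, 5, 6] (4->2, 5->17, 6->12), giving [2, 17, 12].

[2, 17, 12]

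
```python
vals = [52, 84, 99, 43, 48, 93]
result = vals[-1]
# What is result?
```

vals has length 6. Negative index -1 maps to positive index 6 + (-1) = 5. vals[5] = 93.

93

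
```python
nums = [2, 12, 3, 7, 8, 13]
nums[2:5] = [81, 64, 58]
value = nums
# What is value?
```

nums starts as [2, 12, 3, 7, 8, 13] (length 6). The slice nums[2:5] covers indices [2, 3, 4] with values [3, 7, 8]. Replacing that slice with [81, 64, 58] (same length) produces [2, 12, 81, 64, 58, 13].

[2, 12, 81, 64, 58, 13]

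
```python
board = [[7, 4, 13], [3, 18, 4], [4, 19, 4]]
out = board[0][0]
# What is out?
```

board[0] = [7, 4, 13]. Taking column 0 of that row yields 7.

7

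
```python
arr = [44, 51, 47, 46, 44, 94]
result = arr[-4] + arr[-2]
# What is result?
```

arr has length 6. Negative index -4 maps to positive index 6 + (-4) = 2. arr[2] = 47.
arr has length 6. Negative index -2 maps to positive index 6 + (-2) = 4. arr[4] = 44.
Sum: 47 + 44 = 91.

91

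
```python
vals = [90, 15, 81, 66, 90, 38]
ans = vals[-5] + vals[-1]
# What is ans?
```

vals has length 6. Negative index -5 maps to positive index 6 + (-5) = 1. vals[1] = 15.
vals has length 6. Negative index -1 maps to positive index 6 + (-1) = 5. vals[5] = 38.
Sum: 15 + 38 = 53.

53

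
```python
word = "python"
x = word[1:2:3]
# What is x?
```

word has length 6. The slice word[1:2:3] selects indices [1] (1->'y'), giving 'y'.

'y'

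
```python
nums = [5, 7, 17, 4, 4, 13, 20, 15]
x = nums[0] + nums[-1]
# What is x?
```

nums has length 8. nums[0] = 5.
nums has length 8. Negative index -1 maps to positive index 8 + (-1) = 7. nums[7] = 15.
Sum: 5 + 15 = 20.

20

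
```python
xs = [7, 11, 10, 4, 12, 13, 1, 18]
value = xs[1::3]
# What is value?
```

xs has length 8. The slice xs[1::3] selects indices [1, 4, 7] (1->11, 4->12, 7->18), giving [11, 12, 18].

[11, 12, 18]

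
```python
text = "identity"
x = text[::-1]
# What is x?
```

text has length 8. The slice text[::-1] selects indices [7, 6, 5, 4, 3, 2, 1, 0] (7->'y', 6->'t', 5->'i', 4->'t', 3->'n', 2->'e', 1->'d', 0->'i'), giving 'ytitnedi'.

'ytitnedi'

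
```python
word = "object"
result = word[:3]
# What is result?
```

word has length 6. The slice word[:3] selects indices [0, 1, 2] (0->'o', 1->'b', 2->'j'), giving 'obj'.

'obj'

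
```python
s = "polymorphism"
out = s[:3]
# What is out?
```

s has length 12. The slice s[:3] selects indices [0, 1, 2] (0->'p', 1->'o', 2->'l'), giving 'pol'.

'pol'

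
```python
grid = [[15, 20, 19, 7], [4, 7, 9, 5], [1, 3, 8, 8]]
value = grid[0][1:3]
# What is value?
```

grid[0] = [15, 20, 19, 7]. grid[0] has length 4. The slice grid[0][1:3] selects indices [1, 2] (1->20, 2->19), giving [20, 19].

[20, 19]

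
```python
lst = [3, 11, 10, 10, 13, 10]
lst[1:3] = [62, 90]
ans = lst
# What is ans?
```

lst starts as [3, 11, 10, 10, 13, 10] (length 6). The slice lst[1:3] covers indices [1, 2] with values [11, 10]. Replacing that slice with [62, 90] (same length) produces [3, 62, 90, 10, 13, 10].

[3, 62, 90, 10, 13, 10]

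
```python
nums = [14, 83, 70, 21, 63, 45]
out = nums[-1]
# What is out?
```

nums has length 6. Negative index -1 maps to positive index 6 + (-1) = 5. nums[5] = 45.

45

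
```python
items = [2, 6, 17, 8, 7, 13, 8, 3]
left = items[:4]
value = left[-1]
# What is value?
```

items has length 8. The slice items[:4] selects indices [0, 1, 2, 3] (0->2, 1->6, 2->17, 3->8), giving [2, 6, 17, 8]. So left = [2, 6, 17, 8]. Then left[-1] = 8.

8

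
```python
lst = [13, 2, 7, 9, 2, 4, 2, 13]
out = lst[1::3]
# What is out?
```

lst has length 8. The slice lst[1::3] selects indices [1, 4, 7] (1->2, 4->2, 7->13), giving [2, 2, 13].

[2, 2, 13]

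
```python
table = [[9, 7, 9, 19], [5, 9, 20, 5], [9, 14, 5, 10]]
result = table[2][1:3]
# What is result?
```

table[2] = [9, 14, 5, 10]. table[2] has length 4. The slice table[2][1:3] selects indices [1, 2] (1->14, 2->5), giving [14, 5].

[14, 5]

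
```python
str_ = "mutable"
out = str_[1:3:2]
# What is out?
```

str_ has length 7. The slice str_[1:3:2] selects indices [1] (1->'u'), giving 'u'.

'u'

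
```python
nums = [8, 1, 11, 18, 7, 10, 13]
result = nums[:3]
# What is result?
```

nums has length 7. The slice nums[:3] selects indices [0, 1, 2] (0->8, 1->1, 2->11), giving [8, 1, 11].

[8, 1, 11]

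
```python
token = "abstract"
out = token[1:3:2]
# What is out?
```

token has length 8. The slice token[1:3:2] selects indices [1] (1->'b'), giving 'b'.

'b'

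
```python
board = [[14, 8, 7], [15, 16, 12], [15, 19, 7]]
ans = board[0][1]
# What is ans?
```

board[0] = [14, 8, 7]. Taking column 1 of that row yields 8.

8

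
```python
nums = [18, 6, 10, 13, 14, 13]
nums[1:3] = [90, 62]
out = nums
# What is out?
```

nums starts as [18, 6, 10, 13, 14, 13] (length 6). The slice nums[1:3] covers indices [1, 2] with values [6, 10]. Replacing that slice with [90, 62] (same length) produces [18, 90, 62, 13, 14, 13].

[18, 90, 62, 13, 14, 13]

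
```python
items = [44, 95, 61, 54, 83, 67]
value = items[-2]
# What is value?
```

items has length 6. Negative index -2 maps to positive index 6 + (-2) = 4. items[4] = 83.

83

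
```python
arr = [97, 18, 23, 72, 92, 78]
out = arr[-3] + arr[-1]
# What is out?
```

arr has length 6. Negative index -3 maps to positive index 6 + (-3) = 3. arr[3] = 72.
arr has length 6. Negative index -1 maps to positive index 6 + (-1) = 5. arr[5] = 78.
Sum: 72 + 78 = 150.

150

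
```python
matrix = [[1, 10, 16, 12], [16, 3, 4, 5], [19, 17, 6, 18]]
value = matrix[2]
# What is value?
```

matrix has 3 rows. Row 2 is [19, 17, 6, 18].

[19, 17, 6, 18]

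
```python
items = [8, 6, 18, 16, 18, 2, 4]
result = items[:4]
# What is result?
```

items has length 7. The slice items[:4] selects indices [0, 1, 2, 3] (0->8, 1->6, 2->18, 3->16), giving [8, 6, 18, 16].

[8, 6, 18, 16]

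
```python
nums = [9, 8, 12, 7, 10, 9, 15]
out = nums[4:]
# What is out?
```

nums has length 7. The slice nums[4:] selects indices [4, 5, 6] (4->10, 5->9, 6->15), giving [10, 9, 15].

[10, 9, 15]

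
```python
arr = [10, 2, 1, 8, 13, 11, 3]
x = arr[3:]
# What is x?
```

arr has length 7. The slice arr[3:] selects indices [3, 4, 5, 6] (3->8, 4->13, 5->11, 6->3), giving [8, 13, 11, 3].

[8, 13, 11, 3]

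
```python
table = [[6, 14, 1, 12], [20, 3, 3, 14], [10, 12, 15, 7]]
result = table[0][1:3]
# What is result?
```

table[0] = [6, 14, 1, 12]. table[0] has length 4. The slice table[0][1:3] selects indices [1, 2] (1->14, 2->1), giving [14, 1].

[14, 1]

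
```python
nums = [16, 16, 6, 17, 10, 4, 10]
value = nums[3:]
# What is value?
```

nums has length 7. The slice nums[3:] selects indices [3, 4, 5, 6] (3->17, 4->10, 5->4, 6->10), giving [17, 10, 4, 10].

[17, 10, 4, 10]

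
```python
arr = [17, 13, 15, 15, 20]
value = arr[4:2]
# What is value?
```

arr has length 5. The slice arr[4:2] resolves to an empty index range, so the result is [].

[]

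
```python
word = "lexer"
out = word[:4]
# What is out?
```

word has length 5. The slice word[:4] selects indices [0, 1, 2, 3] (0->'l', 1->'e', 2->'x', 3->'e'), giving 'lexe'.

'lexe'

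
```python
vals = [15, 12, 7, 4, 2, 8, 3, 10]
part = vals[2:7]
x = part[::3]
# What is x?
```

vals has length 8. The slice vals[2:7] selects indices [2, 3, 4, 5, 6] (2->7, 3->4, 4->2, 5->8, 6->3), giving [7, 4, 2, 8, 3]. So part = [7, 4, 2, 8, 3]. part has length 5. The slice part[::3] selects indices [0, 3] (0->7, 3->8), giving [7, 8].

[7, 8]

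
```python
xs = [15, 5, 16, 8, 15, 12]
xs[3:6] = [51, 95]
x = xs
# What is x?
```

xs starts as [15, 5, 16, 8, 15, 12] (length 6). The slice xs[3:6] covers indices [3, 4, 5] with values [8, 15, 12]. Replacing that slice with [51, 95] (different length) produces [15, 5, 16, 51, 95].

[15, 5, 16, 51, 95]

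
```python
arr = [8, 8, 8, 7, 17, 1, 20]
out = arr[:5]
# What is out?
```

arr has length 7. The slice arr[:5] selects indices [0, 1, 2, 3, 4] (0->8, 1->8, 2->8, 3->7, 4->17), giving [8, 8, 8, 7, 17].

[8, 8, 8, 7, 17]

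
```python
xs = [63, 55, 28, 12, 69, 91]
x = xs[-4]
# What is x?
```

xs has length 6. Negative index -4 maps to positive index 6 + (-4) = 2. xs[2] = 28.

28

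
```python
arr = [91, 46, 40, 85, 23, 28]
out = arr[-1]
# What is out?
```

arr has length 6. Negative index -1 maps to positive index 6 + (-1) = 5. arr[5] = 28.

28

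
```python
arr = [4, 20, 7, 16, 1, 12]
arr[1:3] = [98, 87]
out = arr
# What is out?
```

arr starts as [4, 20, 7, 16, 1, 12] (length 6). The slice arr[1:3] covers indices [1, 2] with values [20, 7]. Replacing that slice with [98, 87] (same length) produces [4, 98, 87, 16, 1, 12].

[4, 98, 87, 16, 1, 12]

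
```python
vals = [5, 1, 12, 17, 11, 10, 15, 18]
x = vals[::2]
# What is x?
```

vals has length 8. The slice vals[::2] selects indices [0, 2, 4, 6] (0->5, 2->12, 4->11, 6->15), giving [5, 12, 11, 15].

[5, 12, 11, 15]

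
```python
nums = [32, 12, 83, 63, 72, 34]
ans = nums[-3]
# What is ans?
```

nums has length 6. Negative index -3 maps to positive index 6 + (-3) = 3. nums[3] = 63.

63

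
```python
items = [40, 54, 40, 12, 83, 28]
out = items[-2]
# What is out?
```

items has length 6. Negative index -2 maps to positive index 6 + (-2) = 4. items[4] = 83.

83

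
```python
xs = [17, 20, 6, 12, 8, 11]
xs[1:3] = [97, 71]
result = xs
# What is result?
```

xs starts as [17, 20, 6, 12, 8, 11] (length 6). The slice xs[1:3] covers indices [1, 2] with values [20, 6]. Replacing that slice with [97, 71] (same length) produces [17, 97, 71, 12, 8, 11].

[17, 97, 71, 12, 8, 11]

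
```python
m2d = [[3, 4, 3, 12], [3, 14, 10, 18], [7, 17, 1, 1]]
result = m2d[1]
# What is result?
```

m2d has 3 rows. Row 1 is [3, 14, 10, 18].

[3, 14, 10, 18]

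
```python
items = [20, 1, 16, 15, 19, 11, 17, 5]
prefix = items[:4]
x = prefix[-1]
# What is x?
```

items has length 8. The slice items[:4] selects indices [0, 1, 2, 3] (0->20, 1->1, 2->16, 3->15), giving [20, 1, 16, 15]. So prefix = [20, 1, 16, 15]. Then prefix[-1] = 15.

15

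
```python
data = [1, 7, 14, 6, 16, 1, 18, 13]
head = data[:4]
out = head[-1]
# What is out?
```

data has length 8. The slice data[:4] selects indices [0, 1, 2, 3] (0->1, 1->7, 2->14, 3->6), giving [1, 7, 14, 6]. So head = [1, 7, 14, 6]. Then head[-1] = 6.

6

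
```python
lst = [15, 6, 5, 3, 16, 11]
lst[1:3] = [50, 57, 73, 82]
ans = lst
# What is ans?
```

lst starts as [15, 6, 5, 3, 16, 11] (length 6). The slice lst[1:3] covers indices [1, 2] with values [6, 5]. Replacing that slice with [50, 57, 73, 82] (different length) produces [15, 50, 57, 73, 82, 3, 16, 11].

[15, 50, 57, 73, 82, 3, 16, 11]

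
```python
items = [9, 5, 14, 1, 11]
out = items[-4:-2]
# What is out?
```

items has length 5. The slice items[-4:-2] selects indices [1, 2] (1->5, 2->14), giving [5, 14].

[5, 14]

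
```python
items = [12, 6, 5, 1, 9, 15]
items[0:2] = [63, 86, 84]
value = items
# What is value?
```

items starts as [12, 6, 5, 1, 9, 15] (length 6). The slice items[0:2] covers indices [0, 1] with values [12, 6]. Replacing that slice with [63, 86, 84] (different length) produces [63, 86, 84, 5, 1, 9, 15].

[63, 86, 84, 5, 1, 9, 15]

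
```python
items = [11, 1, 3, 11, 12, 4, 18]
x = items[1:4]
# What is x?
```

items has length 7. The slice items[1:4] selects indices [1, 2, 3] (1->1, 2->3, 3->11), giving [1, 3, 11].

[1, 3, 11]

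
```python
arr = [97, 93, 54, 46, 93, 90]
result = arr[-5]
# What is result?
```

arr has length 6. Negative index -5 maps to positive index 6 + (-5) = 1. arr[1] = 93.

93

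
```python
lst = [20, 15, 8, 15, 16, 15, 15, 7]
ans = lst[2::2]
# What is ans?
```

lst has length 8. The slice lst[2::2] selects indices [2, 4, 6] (2->8, 4->16, 6->15), giving [8, 16, 15].

[8, 16, 15]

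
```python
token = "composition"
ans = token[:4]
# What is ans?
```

token has length 11. The slice token[:4] selects indices [0, 1, 2, 3] (0->'c', 1->'o', 2->'m', 3->'p'), giving 'comp'.

'comp'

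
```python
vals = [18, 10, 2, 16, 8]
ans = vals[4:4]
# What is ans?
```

vals has length 5. The slice vals[4:4] resolves to an empty index range, so the result is [].

[]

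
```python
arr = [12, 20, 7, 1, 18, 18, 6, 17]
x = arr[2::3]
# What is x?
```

arr has length 8. The slice arr[2::3] selects indices [2, 5] (2->7, 5->18), giving [7, 18].

[7, 18]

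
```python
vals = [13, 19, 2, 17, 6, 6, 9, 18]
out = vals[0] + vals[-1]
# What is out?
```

vals has length 8. vals[0] = 13.
vals has length 8. Negative index -1 maps to positive index 8 + (-1) = 7. vals[7] = 18.
Sum: 13 + 18 = 31.

31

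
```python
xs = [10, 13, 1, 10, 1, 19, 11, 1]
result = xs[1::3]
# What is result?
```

xs has length 8. The slice xs[1::3] selects indices [1, 4, 7] (1->13, 4->1, 7->1), giving [13, 1, 1].

[13, 1, 1]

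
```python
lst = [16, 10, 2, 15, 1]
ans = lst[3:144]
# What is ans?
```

lst has length 5. The slice lst[3:144] selects indices [3, 4] (3->15, 4->1), giving [15, 1].

[15, 1]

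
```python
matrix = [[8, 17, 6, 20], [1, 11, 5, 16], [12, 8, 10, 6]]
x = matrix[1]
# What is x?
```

matrix has 3 rows. Row 1 is [1, 11, 5, 16].

[1, 11, 5, 16]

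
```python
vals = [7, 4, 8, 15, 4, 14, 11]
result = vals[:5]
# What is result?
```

vals has length 7. The slice vals[:5] selects indices [0, 1, 2, 3, 4] (0->7, 1->4, 2->8, 3->15, 4->4), giving [7, 4, 8, 15, 4].

[7, 4, 8, 15, 4]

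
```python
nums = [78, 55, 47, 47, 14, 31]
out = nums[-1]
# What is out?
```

nums has length 6. Negative index -1 maps to positive index 6 + (-1) = 5. nums[5] = 31.

31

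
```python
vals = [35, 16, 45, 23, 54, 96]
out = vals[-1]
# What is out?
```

vals has length 6. Negative index -1 maps to positive index 6 + (-1) = 5. vals[5] = 96.

96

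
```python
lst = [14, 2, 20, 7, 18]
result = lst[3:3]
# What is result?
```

lst has length 5. The slice lst[3:3] resolves to an empty index range, so the result is [].

[]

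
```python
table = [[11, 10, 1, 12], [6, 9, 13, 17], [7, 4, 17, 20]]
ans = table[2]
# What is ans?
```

table has 3 rows. Row 2 is [7, 4, 17, 20].

[7, 4, 17, 20]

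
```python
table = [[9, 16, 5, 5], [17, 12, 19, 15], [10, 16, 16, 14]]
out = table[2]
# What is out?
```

table has 3 rows. Row 2 is [10, 16, 16, 14].

[10, 16, 16, 14]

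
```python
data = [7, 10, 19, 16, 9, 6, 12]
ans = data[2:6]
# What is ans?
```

data has length 7. The slice data[2:6] selects indices [2, 3, 4, 5] (2->19, 3->16, 4->9, 5->6), giving [19, 16, 9, 6].

[19, 16, 9, 6]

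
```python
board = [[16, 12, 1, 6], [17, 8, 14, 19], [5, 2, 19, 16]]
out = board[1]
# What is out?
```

board has 3 rows. Row 1 is [17, 8, 14, 19].

[17, 8, 14, 19]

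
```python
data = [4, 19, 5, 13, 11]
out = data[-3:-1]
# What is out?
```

data has length 5. The slice data[-3:-1] selects indices [2, 3] (2->5, 3->13), giving [5, 13].

[5, 13]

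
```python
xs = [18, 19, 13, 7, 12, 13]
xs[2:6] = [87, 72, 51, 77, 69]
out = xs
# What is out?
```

xs starts as [18, 19, 13, 7, 12, 13] (length 6). The slice xs[2:6] covers indices [2, 3, 4, 5] with values [13, 7, 12, 13]. Replacing that slice with [87, 72, 51, 77, 69] (different length) produces [18, 19, 87, 72, 51, 77, 69].

[18, 19, 87, 72, 51, 77, 69]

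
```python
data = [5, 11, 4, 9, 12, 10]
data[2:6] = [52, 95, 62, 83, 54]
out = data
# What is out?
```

data starts as [5, 11, 4, 9, 12, 10] (length 6). The slice data[2:6] covers indices [2, 3, 4, 5] with values [4, 9, 12, 10]. Replacing that slice with [52, 95, 62, 83, 54] (different length) produces [5, 11, 52, 95, 62, 83, 54].

[5, 11, 52, 95, 62, 83, 54]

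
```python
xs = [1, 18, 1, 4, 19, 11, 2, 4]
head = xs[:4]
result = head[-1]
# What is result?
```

xs has length 8. The slice xs[:4] selects indices [0, 1, 2, 3] (0->1, 1->18, 2->1, 3->4), giving [1, 18, 1, 4]. So head = [1, 18, 1, 4]. Then head[-1] = 4.

4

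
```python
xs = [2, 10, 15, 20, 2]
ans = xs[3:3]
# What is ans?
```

xs has length 5. The slice xs[3:3] resolves to an empty index range, so the result is [].

[]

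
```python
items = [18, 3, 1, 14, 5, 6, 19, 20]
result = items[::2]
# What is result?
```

items has length 8. The slice items[::2] selects indices [0, 2, 4, 6] (0->18, 2->1, 4->5, 6->19), giving [18, 1, 5, 19].

[18, 1, 5, 19]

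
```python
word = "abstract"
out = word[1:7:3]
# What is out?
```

word has length 8. The slice word[1:7:3] selects indices [1, 4] (1->'b', 4->'r'), giving 'br'.

'br'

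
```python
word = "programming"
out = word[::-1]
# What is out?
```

word has length 11. The slice word[::-1] selects indices [10, 9, 8, 7, 6, 5, 4, 3, 2, 1, 0] (10->'g', 9->'n', 8->'i', 7->'m', 6->'m', 5->'a', 4->'r', 3->'g', 2->'o', 1->'r', 0->'p'), giving 'gnimmargorp'.

'gnimmargorp'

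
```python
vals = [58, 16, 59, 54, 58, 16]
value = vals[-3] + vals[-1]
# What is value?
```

vals has length 6. Negative index -3 maps to positive index 6 + (-3) = 3. vals[3] = 54.
vals has length 6. Negative index -1 maps to positive index 6 + (-1) = 5. vals[5] = 16.
Sum: 54 + 16 = 70.

70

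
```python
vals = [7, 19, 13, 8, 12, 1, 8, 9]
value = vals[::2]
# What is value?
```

vals has length 8. The slice vals[::2] selects indices [0, 2, 4, 6] (0->7, 2->13, 4->12, 6->8), giving [7, 13, 12, 8].

[7, 13, 12, 8]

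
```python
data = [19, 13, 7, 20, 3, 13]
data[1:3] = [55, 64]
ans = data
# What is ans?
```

data starts as [19, 13, 7, 20, 3, 13] (length 6). The slice data[1:3] covers indices [1, 2] with values [13, 7]. Replacing that slice with [55, 64] (same length) produces [19, 55, 64, 20, 3, 13].

[19, 55, 64, 20, 3, 13]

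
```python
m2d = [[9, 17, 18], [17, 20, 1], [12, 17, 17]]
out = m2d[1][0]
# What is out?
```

m2d[1] = [17, 20, 1]. Taking column 0 of that row yields 17.

17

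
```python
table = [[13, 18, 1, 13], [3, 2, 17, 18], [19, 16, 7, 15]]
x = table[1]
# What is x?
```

table has 3 rows. Row 1 is [3, 2, 17, 18].

[3, 2, 17, 18]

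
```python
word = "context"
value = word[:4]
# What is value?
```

word has length 7. The slice word[:4] selects indices [0, 1, 2, 3] (0->'c', 1->'o', 2->'n', 3->'t'), giving 'cont'.

'cont'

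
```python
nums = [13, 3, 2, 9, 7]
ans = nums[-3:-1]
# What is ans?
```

nums has length 5. The slice nums[-3:-1] selects indices [2, 3] (2->2, 3->9), giving [2, 9].

[2, 9]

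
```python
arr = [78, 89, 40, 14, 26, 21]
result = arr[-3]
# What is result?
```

arr has length 6. Negative index -3 maps to positive index 6 + (-3) = 3. arr[3] = 14.

14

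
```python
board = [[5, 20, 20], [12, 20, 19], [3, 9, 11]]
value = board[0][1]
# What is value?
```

board[0] = [5, 20, 20]. Taking column 1 of that row yields 20.

20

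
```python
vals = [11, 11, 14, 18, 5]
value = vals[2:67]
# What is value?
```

vals has length 5. The slice vals[2:67] selects indices [2, 3, 4] (2->14, 3->18, 4->5), giving [14, 18, 5].

[14, 18, 5]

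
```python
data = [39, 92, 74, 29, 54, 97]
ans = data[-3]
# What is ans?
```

data has length 6. Negative index -3 maps to positive index 6 + (-3) = 3. data[3] = 29.

29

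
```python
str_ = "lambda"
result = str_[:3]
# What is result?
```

str_ has length 6. The slice str_[:3] selects indices [0, 1, 2] (0->'l', 1->'a', 2->'m'), giving 'lam'.

'lam'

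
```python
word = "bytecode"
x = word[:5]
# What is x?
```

word has length 8. The slice word[:5] selects indices [0, 1, 2, 3, 4] (0->'b', 1->'y', 2->'t', 3->'e', 4->'c'), giving 'bytec'.

'bytec'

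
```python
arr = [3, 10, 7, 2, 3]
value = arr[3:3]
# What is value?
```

arr has length 5. The slice arr[3:3] resolves to an empty index range, so the result is [].

[]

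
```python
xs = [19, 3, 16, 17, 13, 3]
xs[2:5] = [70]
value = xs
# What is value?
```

xs starts as [19, 3, 16, 17, 13, 3] (length 6). The slice xs[2:5] covers indices [2, 3, 4] with values [16, 17, 13]. Replacing that slice with [70] (different length) produces [19, 3, 70, 3].

[19, 3, 70, 3]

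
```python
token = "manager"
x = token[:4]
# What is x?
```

token has length 7. The slice token[:4] selects indices [0, 1, 2, 3] (0->'m', 1->'a', 2->'n', 3->'a'), giving 'mana'.

'mana'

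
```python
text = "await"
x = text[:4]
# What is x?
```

text has length 5. The slice text[:4] selects indices [0, 1, 2, 3] (0->'a', 1->'w', 2->'a', 3->'i'), giving 'awai'.

'awai'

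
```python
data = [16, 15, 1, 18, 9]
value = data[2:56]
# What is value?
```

data has length 5. The slice data[2:56] selects indices [2, 3, 4] (2->1, 3->18, 4->9), giving [1, 18, 9].

[1, 18, 9]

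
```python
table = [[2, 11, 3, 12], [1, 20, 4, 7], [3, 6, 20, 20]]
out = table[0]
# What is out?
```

table has 3 rows. Row 0 is [2, 11, 3, 12].

[2, 11, 3, 12]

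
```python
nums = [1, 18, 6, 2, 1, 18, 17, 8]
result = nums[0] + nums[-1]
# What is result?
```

nums has length 8. nums[0] = 1.
nums has length 8. Negative index -1 maps to positive index 8 + (-1) = 7. nums[7] = 8.
Sum: 1 + 8 = 9.

9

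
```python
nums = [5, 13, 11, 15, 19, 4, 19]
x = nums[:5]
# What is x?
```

nums has length 7. The slice nums[:5] selects indices [0, 1, 2, 3, 4] (0->5, 1->13, 2->11, 3->15, 4->19), giving [5, 13, 11, 15, 19].

[5, 13, 11, 15, 19]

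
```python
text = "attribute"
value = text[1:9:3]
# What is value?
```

text has length 9. The slice text[1:9:3] selects indices [1, 4, 7] (1->'t', 4->'i', 7->'t'), giving 'tit'.

'tit'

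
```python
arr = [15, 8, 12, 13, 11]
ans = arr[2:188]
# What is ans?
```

arr has length 5. The slice arr[2:188] selects indices [2, 3, 4] (2->12, 3->13, 4->11), giving [12, 13, 11].

[12, 13, 11]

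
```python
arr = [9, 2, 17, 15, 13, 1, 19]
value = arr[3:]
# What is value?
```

arr has length 7. The slice arr[3:] selects indices [3, 4, 5, 6] (3->15, 4->13, 5->1, 6->19), giving [15, 13, 1, 19].

[15, 13, 1, 19]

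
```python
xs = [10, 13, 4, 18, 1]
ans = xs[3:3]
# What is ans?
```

xs has length 5. The slice xs[3:3] resolves to an empty index range, so the result is [].

[]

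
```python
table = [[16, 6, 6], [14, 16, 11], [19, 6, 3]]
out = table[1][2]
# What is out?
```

table[1] = [14, 16, 11]. Taking column 2 of that row yields 11.

11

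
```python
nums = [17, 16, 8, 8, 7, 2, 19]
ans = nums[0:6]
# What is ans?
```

nums has length 7. The slice nums[0:6] selects indices [0, 1, 2, 3, 4, 5] (0->17, 1->16, 2->8, 3->8, 4->7, 5->2), giving [17, 16, 8, 8, 7, 2].

[17, 16, 8, 8, 7, 2]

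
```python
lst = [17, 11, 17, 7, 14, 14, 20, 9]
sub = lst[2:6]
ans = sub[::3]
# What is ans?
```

lst has length 8. The slice lst[2:6] selects indices [2, 3, 4, 5] (2->17, 3->7, 4->14, 5->14), giving [17, 7, 14, 14]. So sub = [17, 7, 14, 14]. sub has length 4. The slice sub[::3] selects indices [0, 3] (0->17, 3->14), giving [17, 14].

[17, 14]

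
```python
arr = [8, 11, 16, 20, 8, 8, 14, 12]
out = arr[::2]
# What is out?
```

arr has length 8. The slice arr[::2] selects indices [0, 2, 4, 6] (0->8, 2->16, 4->8, 6->14), giving [8, 16, 8, 14].

[8, 16, 8, 14]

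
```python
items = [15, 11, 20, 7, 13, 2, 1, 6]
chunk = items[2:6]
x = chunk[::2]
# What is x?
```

items has length 8. The slice items[2:6] selects indices [2, 3, 4, 5] (2->20, 3->7, 4->13, 5->2), giving [20, 7, 13, 2]. So chunk = [20, 7, 13, 2]. chunk has length 4. The slice chunk[::2] selects indices [0, 2] (0->20, 2->13), giving [20, 13].

[20, 13]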